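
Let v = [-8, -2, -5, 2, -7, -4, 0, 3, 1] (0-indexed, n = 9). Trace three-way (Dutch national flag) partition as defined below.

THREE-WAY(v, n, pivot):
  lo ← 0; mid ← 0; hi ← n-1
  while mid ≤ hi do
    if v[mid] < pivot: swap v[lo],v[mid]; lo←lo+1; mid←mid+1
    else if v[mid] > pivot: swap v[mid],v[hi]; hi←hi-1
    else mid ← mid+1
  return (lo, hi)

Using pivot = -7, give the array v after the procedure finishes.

lo=0 mid=0 hi=8
-8<-7: swap(0,0), lo=1 mid=1 ⇒ [-8, -2, -5, 2, -7, -4, 0, 3, 1]
-2>-7: swap(1,8), hi=7 ⇒ [-8, 1, -5, 2, -7, -4, 0, 3, -2]
1>-7: swap(1,7), hi=6 ⇒ [-8, 3, -5, 2, -7, -4, 0, 1, -2]
3>-7: swap(1,6), hi=5 ⇒ [-8, 0, -5, 2, -7, -4, 3, 1, -2]
0>-7: swap(1,5), hi=4 ⇒ [-8, -4, -5, 2, -7, 0, 3, 1, -2]
-4>-7: swap(1,4), hi=3 ⇒ [-8, -7, -5, 2, -4, 0, 3, 1, -2]
-7=-7: mid=2
-5>-7: swap(2,3), hi=2 ⇒ [-8, -7, 2, -5, -4, 0, 3, 1, -2]
2>-7: swap(2,2), hi=1 ⇒ [-8, -7, 2, -5, -4, 0, 3, 1, -2]
done. lo=1 hi=1; v=[-8, -7, 2, -5, -4, 0, 3, 1, -2]

[-8, -7, 2, -5, -4, 0, 3, 1, -2]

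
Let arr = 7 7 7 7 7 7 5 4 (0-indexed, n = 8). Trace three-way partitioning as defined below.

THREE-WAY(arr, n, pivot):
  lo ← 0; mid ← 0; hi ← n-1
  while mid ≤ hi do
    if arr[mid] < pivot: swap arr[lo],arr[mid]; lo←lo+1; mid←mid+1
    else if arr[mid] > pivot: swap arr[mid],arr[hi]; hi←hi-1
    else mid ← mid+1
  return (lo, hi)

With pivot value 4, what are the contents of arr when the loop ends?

4 7 7 7 7 5 7 7

pivot = 4; lo=0, mid=0, hi=7
arr[mid]=7>4: swap arr[0],arr[7]; hi=6 → 4 7 7 7 7 7 5 7
arr[mid]=4=4: mid=1
arr[mid]=7>4: swap arr[1],arr[6]; hi=5 → 4 5 7 7 7 7 7 7
arr[mid]=5>4: swap arr[1],arr[5]; hi=4 → 4 7 7 7 7 5 7 7
arr[mid]=7>4: swap arr[1],arr[4]; hi=3 → 4 7 7 7 7 5 7 7
arr[mid]=7>4: swap arr[1],arr[3]; hi=2 → 4 7 7 7 7 5 7 7
arr[mid]=7>4: swap arr[1],arr[2]; hi=1 → 4 7 7 7 7 5 7 7
arr[mid]=7>4: swap arr[1],arr[1]; hi=0 → 4 7 7 7 7 5 7 7
end: lo=0, hi=0; arr = 4 7 7 7 7 5 7 7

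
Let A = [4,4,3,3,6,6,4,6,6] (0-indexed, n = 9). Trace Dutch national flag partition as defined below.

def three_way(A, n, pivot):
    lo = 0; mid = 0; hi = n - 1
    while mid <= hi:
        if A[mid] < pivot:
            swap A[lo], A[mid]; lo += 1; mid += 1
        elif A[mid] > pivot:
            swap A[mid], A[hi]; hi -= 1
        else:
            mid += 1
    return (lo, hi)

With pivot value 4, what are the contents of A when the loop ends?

lo=0 mid=0 hi=8
4=4: mid=1
4=4: mid=2
3<4: swap(0,2), lo=1 mid=3 ⇒ [3,4,4,3,6,6,4,6,6]
3<4: swap(1,3), lo=2 mid=4 ⇒ [3,3,4,4,6,6,4,6,6]
6>4: swap(4,8), hi=7 ⇒ [3,3,4,4,6,6,4,6,6]
6>4: swap(4,7), hi=6 ⇒ [3,3,4,4,6,6,4,6,6]
6>4: swap(4,6), hi=5 ⇒ [3,3,4,4,4,6,6,6,6]
4=4: mid=5
6>4: swap(5,5), hi=4 ⇒ [3,3,4,4,4,6,6,6,6]
done. lo=2 hi=4; A=[3,3,4,4,4,6,6,6,6]

[3,3,4,4,4,6,6,6,6]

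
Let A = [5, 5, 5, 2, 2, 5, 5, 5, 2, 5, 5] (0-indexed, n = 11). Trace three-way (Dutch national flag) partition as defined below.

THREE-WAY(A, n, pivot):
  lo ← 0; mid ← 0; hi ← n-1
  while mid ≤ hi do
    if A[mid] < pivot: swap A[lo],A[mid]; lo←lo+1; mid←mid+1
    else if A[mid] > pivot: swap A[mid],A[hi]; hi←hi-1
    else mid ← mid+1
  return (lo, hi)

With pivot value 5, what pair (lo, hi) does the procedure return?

(3, 10)

pivot = 5; lo=0, mid=0, hi=10
A[mid]=5=5: mid=1
A[mid]=5=5: mid=2
A[mid]=5=5: mid=3
A[mid]=2<5: swap A[0],A[3]; lo=1,mid=4 → [2, 5, 5, 5, 2, 5, 5, 5, 2, 5, 5]
A[mid]=2<5: swap A[1],A[4]; lo=2,mid=5 → [2, 2, 5, 5, 5, 5, 5, 5, 2, 5, 5]
A[mid]=5=5: mid=6
A[mid]=5=5: mid=7
A[mid]=5=5: mid=8
A[mid]=2<5: swap A[2],A[8]; lo=3,mid=9 → [2, 2, 2, 5, 5, 5, 5, 5, 5, 5, 5]
A[mid]=5=5: mid=10
A[mid]=5=5: mid=11
end: lo=3, hi=10; A = [2, 2, 2, 5, 5, 5, 5, 5, 5, 5, 5]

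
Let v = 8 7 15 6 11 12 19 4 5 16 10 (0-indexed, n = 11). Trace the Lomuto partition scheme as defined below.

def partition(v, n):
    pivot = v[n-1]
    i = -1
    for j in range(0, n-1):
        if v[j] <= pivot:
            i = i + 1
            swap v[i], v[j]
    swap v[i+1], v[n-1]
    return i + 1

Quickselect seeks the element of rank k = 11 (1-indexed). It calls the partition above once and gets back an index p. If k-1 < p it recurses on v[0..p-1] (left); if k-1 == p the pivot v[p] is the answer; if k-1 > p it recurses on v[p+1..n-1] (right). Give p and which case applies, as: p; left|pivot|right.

5; right

pivot = v[10] = 10; i = -1
j=0: v[0]=8 ≤ 10 → i=0, swap v[0],v[0] (no change) → 8 7 15 6 11 12 19 4 5 16 10
j=1: v[1]=7 ≤ 10 → i=1, swap v[1],v[1] (no change) → 8 7 15 6 11 12 19 4 5 16 10
j=2: v[2]=15 > 10 → no swap
j=3: v[3]=6 ≤ 10 → i=2, swap v[2],v[3] → 8 7 6 15 11 12 19 4 5 16 10
j=4: v[4]=11 > 10 → no swap
j=5: v[5]=12 > 10 → no swap
j=6: v[6]=19 > 10 → no swap
j=7: v[7]=4 ≤ 10 → i=3, swap v[3],v[7] → 8 7 6 4 11 12 19 15 5 16 10
j=8: v[8]=5 ≤ 10 → i=4, swap v[4],v[8] → 8 7 6 4 5 12 19 15 11 16 10
j=9: v[9]=16 > 10 → no swap
final swap v[5],v[10] → 8 7 6 4 5 10 19 15 11 16 12; return 5
p = 5; k-1 = 10 > 5 ⇒ right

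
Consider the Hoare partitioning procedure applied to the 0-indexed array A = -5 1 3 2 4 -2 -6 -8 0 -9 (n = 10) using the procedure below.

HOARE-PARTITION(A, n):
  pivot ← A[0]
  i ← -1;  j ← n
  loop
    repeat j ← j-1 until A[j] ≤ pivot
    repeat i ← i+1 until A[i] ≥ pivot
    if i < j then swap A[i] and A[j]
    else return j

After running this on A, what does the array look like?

-9 -8 -6 2 4 -2 3 1 0 -5

pivot = A[0] = -5; i = -1, j = 10
j→9 (A[9]=-9≤-5), i→0 (A[0]=-5≥-5); i<j, swap → -9 1 3 2 4 -2 -6 -8 0 -5
j→7 (A[7]=-8≤-5), i→1 (A[1]=1≥-5); i<j, swap → -9 -8 3 2 4 -2 -6 1 0 -5
j→6 (A[6]=-6≤-5), i→2 (A[2]=3≥-5); i<j, swap → -9 -8 -6 2 4 -2 3 1 0 -5
j→2, i→3; i≥j, return j=2. A = -9 -8 -6 2 4 -2 3 1 0 -5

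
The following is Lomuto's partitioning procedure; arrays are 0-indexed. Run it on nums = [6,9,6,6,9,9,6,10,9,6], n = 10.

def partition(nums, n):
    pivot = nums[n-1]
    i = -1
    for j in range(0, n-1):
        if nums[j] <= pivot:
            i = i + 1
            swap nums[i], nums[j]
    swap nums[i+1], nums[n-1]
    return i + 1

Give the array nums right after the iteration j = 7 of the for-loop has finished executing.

pivot = nums[9] = 6; i = -1
j=0: nums[0]=6 ≤ 6 → i=0, swap nums[0],nums[0] (no change) → [6,9,6,6,9,9,6,10,9,6]
j=1: nums[1]=9 > 6 → no swap
j=2: nums[2]=6 ≤ 6 → i=1, swap nums[1],nums[2] → [6,6,9,6,9,9,6,10,9,6]
j=3: nums[3]=6 ≤ 6 → i=2, swap nums[2],nums[3] → [6,6,6,9,9,9,6,10,9,6]
j=4: nums[4]=9 > 6 → no swap
j=5: nums[5]=9 > 6 → no swap
j=6: nums[6]=6 ≤ 6 → i=3, swap nums[3],nums[6] → [6,6,6,6,9,9,9,10,9,6]
j=7: nums[7]=10 > 6 → no swap
(after j=7) nums = [6,6,6,6,9,9,9,10,9,6]

[6,6,6,6,9,9,9,10,9,6]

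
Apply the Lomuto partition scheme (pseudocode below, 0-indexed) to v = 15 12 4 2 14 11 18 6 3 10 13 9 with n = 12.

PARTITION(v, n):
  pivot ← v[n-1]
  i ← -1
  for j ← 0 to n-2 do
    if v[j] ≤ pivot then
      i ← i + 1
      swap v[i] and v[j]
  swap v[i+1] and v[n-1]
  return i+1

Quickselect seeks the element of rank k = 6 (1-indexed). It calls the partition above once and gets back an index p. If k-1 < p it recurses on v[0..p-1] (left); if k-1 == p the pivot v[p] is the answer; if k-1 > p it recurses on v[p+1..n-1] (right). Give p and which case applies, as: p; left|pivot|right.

pivot = v[11] = 9; i = -1
j=0: v[0]=15 > 9 → no swap
j=1: v[1]=12 > 9 → no swap
j=2: v[2]=4 ≤ 9 → i=0, swap v[0],v[2] → 4 12 15 2 14 11 18 6 3 10 13 9
j=3: v[3]=2 ≤ 9 → i=1, swap v[1],v[3] → 4 2 15 12 14 11 18 6 3 10 13 9
j=4: v[4]=14 > 9 → no swap
j=5: v[5]=11 > 9 → no swap
j=6: v[6]=18 > 9 → no swap
j=7: v[7]=6 ≤ 9 → i=2, swap v[2],v[7] → 4 2 6 12 14 11 18 15 3 10 13 9
j=8: v[8]=3 ≤ 9 → i=3, swap v[3],v[8] → 4 2 6 3 14 11 18 15 12 10 13 9
j=9: v[9]=10 > 9 → no swap
j=10: v[10]=13 > 9 → no swap
final swap v[4],v[11] → 4 2 6 3 9 11 18 15 12 10 13 14; return 4
p = 4; k-1 = 5 > 4 ⇒ right

4; right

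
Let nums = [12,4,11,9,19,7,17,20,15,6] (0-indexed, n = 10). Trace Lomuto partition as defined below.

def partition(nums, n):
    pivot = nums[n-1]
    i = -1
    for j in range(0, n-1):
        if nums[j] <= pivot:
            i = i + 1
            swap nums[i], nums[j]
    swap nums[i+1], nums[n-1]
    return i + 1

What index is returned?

pivot = nums[9] = 6; i = -1
j=0: nums[0]=12 > 6 → no swap
j=1: nums[1]=4 ≤ 6 → i=0, swap nums[0],nums[1] → [4,12,11,9,19,7,17,20,15,6]
j=2: nums[2]=11 > 6 → no swap
j=3: nums[3]=9 > 6 → no swap
j=4: nums[4]=19 > 6 → no swap
j=5: nums[5]=7 > 6 → no swap
j=6: nums[6]=17 > 6 → no swap
j=7: nums[7]=20 > 6 → no swap
j=8: nums[8]=15 > 6 → no swap
final swap nums[1],nums[9] → [4,6,11,9,19,7,17,20,15,12]; return 1

1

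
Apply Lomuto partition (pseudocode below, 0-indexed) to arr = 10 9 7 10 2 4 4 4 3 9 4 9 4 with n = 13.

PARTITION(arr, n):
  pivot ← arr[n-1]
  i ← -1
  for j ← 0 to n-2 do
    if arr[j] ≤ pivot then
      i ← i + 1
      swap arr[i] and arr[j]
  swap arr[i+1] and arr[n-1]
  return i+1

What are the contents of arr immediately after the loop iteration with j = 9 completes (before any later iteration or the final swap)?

2 4 4 4 3 9 7 10 10 9 4 9 4

pivot=4, i=-1
j=0: 10>4, skip
j=1: 9>4, skip
j=2: 7>4, skip
j=3: 10>4, skip
j=4: 2≤4, i=0, swap(0,4) ⇒ 2 9 7 10 10 4 4 4 3 9 4 9 4
j=5: 4≤4, i=1, swap(1,5) ⇒ 2 4 7 10 10 9 4 4 3 9 4 9 4
j=6: 4≤4, i=2, swap(2,6) ⇒ 2 4 4 10 10 9 7 4 3 9 4 9 4
j=7: 4≤4, i=3, swap(3,7) ⇒ 2 4 4 4 10 9 7 10 3 9 4 9 4
j=8: 3≤4, i=4, swap(4,8) ⇒ 2 4 4 4 3 9 7 10 10 9 4 9 4
j=9: 9>4, skip
(after j=9) arr = 2 4 4 4 3 9 7 10 10 9 4 9 4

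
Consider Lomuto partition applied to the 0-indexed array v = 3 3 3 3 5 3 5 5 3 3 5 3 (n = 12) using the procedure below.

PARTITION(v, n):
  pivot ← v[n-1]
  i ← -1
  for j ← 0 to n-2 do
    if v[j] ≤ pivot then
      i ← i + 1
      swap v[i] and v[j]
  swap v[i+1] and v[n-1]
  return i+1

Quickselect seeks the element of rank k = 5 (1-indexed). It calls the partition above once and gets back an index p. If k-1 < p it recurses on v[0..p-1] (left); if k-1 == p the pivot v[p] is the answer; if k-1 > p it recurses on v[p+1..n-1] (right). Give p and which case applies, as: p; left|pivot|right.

pivot = v[11] = 3; i = -1
j=0: v[0]=3 ≤ 3 → i=0, swap v[0],v[0] (no change) → 3 3 3 3 5 3 5 5 3 3 5 3
j=1: v[1]=3 ≤ 3 → i=1, swap v[1],v[1] (no change) → 3 3 3 3 5 3 5 5 3 3 5 3
j=2: v[2]=3 ≤ 3 → i=2, swap v[2],v[2] (no change) → 3 3 3 3 5 3 5 5 3 3 5 3
j=3: v[3]=3 ≤ 3 → i=3, swap v[3],v[3] (no change) → 3 3 3 3 5 3 5 5 3 3 5 3
j=4: v[4]=5 > 3 → no swap
j=5: v[5]=3 ≤ 3 → i=4, swap v[4],v[5] → 3 3 3 3 3 5 5 5 3 3 5 3
j=6: v[6]=5 > 3 → no swap
j=7: v[7]=5 > 3 → no swap
j=8: v[8]=3 ≤ 3 → i=5, swap v[5],v[8] → 3 3 3 3 3 3 5 5 5 3 5 3
j=9: v[9]=3 ≤ 3 → i=6, swap v[6],v[9] → 3 3 3 3 3 3 3 5 5 5 5 3
j=10: v[10]=5 > 3 → no swap
final swap v[7],v[11] → 3 3 3 3 3 3 3 3 5 5 5 5; return 7
p = 7; k-1 = 4 < 7 ⇒ left

7; left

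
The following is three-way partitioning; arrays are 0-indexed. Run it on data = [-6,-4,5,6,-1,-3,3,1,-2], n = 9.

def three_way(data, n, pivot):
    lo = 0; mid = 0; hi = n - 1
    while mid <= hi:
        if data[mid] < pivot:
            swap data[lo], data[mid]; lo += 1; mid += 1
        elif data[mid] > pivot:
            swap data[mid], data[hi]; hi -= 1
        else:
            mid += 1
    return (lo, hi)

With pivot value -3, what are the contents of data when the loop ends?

[-6,-4,-3,-1,6,3,1,-2,5]

lo=0 mid=0 hi=8
-6<-3: swap(0,0), lo=1 mid=1 ⇒ [-6,-4,5,6,-1,-3,3,1,-2]
-4<-3: swap(1,1), lo=2 mid=2 ⇒ [-6,-4,5,6,-1,-3,3,1,-2]
5>-3: swap(2,8), hi=7 ⇒ [-6,-4,-2,6,-1,-3,3,1,5]
-2>-3: swap(2,7), hi=6 ⇒ [-6,-4,1,6,-1,-3,3,-2,5]
1>-3: swap(2,6), hi=5 ⇒ [-6,-4,3,6,-1,-3,1,-2,5]
3>-3: swap(2,5), hi=4 ⇒ [-6,-4,-3,6,-1,3,1,-2,5]
-3=-3: mid=3
6>-3: swap(3,4), hi=3 ⇒ [-6,-4,-3,-1,6,3,1,-2,5]
-1>-3: swap(3,3), hi=2 ⇒ [-6,-4,-3,-1,6,3,1,-2,5]
done. lo=2 hi=2; data=[-6,-4,-3,-1,6,3,1,-2,5]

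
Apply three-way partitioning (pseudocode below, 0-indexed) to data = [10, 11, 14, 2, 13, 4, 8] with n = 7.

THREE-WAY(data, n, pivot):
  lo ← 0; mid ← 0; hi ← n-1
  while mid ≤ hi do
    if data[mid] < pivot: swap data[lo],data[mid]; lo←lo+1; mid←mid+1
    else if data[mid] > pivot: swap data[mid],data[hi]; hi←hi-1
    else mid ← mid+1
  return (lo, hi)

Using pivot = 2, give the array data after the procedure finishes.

[2, 14, 11, 13, 4, 8, 10]

lo=0 mid=0 hi=6
10>2: swap(0,6), hi=5 ⇒ [8, 11, 14, 2, 13, 4, 10]
8>2: swap(0,5), hi=4 ⇒ [4, 11, 14, 2, 13, 8, 10]
4>2: swap(0,4), hi=3 ⇒ [13, 11, 14, 2, 4, 8, 10]
13>2: swap(0,3), hi=2 ⇒ [2, 11, 14, 13, 4, 8, 10]
2=2: mid=1
11>2: swap(1,2), hi=1 ⇒ [2, 14, 11, 13, 4, 8, 10]
14>2: swap(1,1), hi=0 ⇒ [2, 14, 11, 13, 4, 8, 10]
done. lo=0 hi=0; data=[2, 14, 11, 13, 4, 8, 10]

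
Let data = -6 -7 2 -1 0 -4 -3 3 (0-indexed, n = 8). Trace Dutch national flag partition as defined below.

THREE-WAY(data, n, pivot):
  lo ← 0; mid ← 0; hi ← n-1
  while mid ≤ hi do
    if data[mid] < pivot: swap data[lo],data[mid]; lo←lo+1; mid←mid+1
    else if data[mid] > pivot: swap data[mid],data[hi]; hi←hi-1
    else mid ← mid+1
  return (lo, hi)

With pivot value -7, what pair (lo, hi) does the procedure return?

lo=0 mid=0 hi=7
-6>-7: swap(0,7), hi=6 ⇒ 3 -7 2 -1 0 -4 -3 -6
3>-7: swap(0,6), hi=5 ⇒ -3 -7 2 -1 0 -4 3 -6
-3>-7: swap(0,5), hi=4 ⇒ -4 -7 2 -1 0 -3 3 -6
-4>-7: swap(0,4), hi=3 ⇒ 0 -7 2 -1 -4 -3 3 -6
0>-7: swap(0,3), hi=2 ⇒ -1 -7 2 0 -4 -3 3 -6
-1>-7: swap(0,2), hi=1 ⇒ 2 -7 -1 0 -4 -3 3 -6
2>-7: swap(0,1), hi=0 ⇒ -7 2 -1 0 -4 -3 3 -6
-7=-7: mid=1
done. lo=0 hi=0; data=-7 2 -1 0 -4 -3 3 -6

(0, 0)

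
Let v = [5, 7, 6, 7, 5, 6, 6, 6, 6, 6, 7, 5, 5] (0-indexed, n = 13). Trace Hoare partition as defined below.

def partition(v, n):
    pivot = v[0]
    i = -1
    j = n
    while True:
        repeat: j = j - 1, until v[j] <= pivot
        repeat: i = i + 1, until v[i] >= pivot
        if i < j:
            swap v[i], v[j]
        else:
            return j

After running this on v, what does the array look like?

pivot = v[0] = 5; i = -1, j = 13
j→12 (v[12]=5≤5), i→0 (v[0]=5≥5); i<j, swap → [5, 7, 6, 7, 5, 6, 6, 6, 6, 6, 7, 5, 5]
j→11 (v[11]=5≤5), i→1 (v[1]=7≥5); i<j, swap → [5, 5, 6, 7, 5, 6, 6, 6, 6, 6, 7, 7, 5]
j→4 (v[4]=5≤5), i→2 (v[2]=6≥5); i<j, swap → [5, 5, 5, 7, 6, 6, 6, 6, 6, 6, 7, 7, 5]
j→2, i→3; i≥j, return j=2. v = [5, 5, 5, 7, 6, 6, 6, 6, 6, 6, 7, 7, 5]

[5, 5, 5, 7, 6, 6, 6, 6, 6, 6, 7, 7, 5]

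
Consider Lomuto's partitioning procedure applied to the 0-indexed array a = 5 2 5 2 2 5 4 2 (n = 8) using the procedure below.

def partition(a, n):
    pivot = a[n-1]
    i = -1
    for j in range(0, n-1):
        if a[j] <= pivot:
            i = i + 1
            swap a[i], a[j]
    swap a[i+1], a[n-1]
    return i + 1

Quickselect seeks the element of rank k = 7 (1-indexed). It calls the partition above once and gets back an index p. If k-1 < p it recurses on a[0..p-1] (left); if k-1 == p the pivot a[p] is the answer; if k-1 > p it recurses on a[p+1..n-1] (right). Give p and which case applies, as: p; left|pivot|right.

3; right

pivot = a[7] = 2; i = -1
j=0: a[0]=5 > 2 → no swap
j=1: a[1]=2 ≤ 2 → i=0, swap a[0],a[1] → 2 5 5 2 2 5 4 2
j=2: a[2]=5 > 2 → no swap
j=3: a[3]=2 ≤ 2 → i=1, swap a[1],a[3] → 2 2 5 5 2 5 4 2
j=4: a[4]=2 ≤ 2 → i=2, swap a[2],a[4] → 2 2 2 5 5 5 4 2
j=5: a[5]=5 > 2 → no swap
j=6: a[6]=4 > 2 → no swap
final swap a[3],a[7] → 2 2 2 2 5 5 4 5; return 3
p = 3; k-1 = 6 > 3 ⇒ right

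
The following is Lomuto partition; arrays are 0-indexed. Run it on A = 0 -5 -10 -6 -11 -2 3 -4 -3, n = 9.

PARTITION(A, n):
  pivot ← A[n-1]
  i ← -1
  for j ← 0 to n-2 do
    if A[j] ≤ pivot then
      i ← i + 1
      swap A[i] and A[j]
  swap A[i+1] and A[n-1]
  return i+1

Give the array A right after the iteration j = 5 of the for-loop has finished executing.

-5 -10 -6 -11 0 -2 3 -4 -3

pivot=-3, i=-1
j=0: 0>-3, skip
j=1: -5≤-3, i=0, swap(0,1) ⇒ -5 0 -10 -6 -11 -2 3 -4 -3
j=2: -10≤-3, i=1, swap(1,2) ⇒ -5 -10 0 -6 -11 -2 3 -4 -3
j=3: -6≤-3, i=2, swap(2,3) ⇒ -5 -10 -6 0 -11 -2 3 -4 -3
j=4: -11≤-3, i=3, swap(3,4) ⇒ -5 -10 -6 -11 0 -2 3 -4 -3
j=5: -2>-3, skip
(after j=5) A = -5 -10 -6 -11 0 -2 3 -4 -3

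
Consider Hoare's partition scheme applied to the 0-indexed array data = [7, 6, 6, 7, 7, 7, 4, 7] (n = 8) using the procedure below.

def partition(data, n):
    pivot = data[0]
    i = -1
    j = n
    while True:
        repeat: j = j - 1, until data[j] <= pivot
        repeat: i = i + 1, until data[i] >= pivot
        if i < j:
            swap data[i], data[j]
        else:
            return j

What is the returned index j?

pivot = data[0] = 7; i = -1, j = 8
j→7 (data[7]=7≤7), i→0 (data[0]=7≥7); i<j, swap → [7, 6, 6, 7, 7, 7, 4, 7]
j→6 (data[6]=4≤7), i→3 (data[3]=7≥7); i<j, swap → [7, 6, 6, 4, 7, 7, 7, 7]
j→5 (data[5]=7≤7), i→4 (data[4]=7≥7); i<j, swap → [7, 6, 6, 4, 7, 7, 7, 7]
j→4, i→5; i≥j, return j=4. data = [7, 6, 6, 4, 7, 7, 7, 7]

4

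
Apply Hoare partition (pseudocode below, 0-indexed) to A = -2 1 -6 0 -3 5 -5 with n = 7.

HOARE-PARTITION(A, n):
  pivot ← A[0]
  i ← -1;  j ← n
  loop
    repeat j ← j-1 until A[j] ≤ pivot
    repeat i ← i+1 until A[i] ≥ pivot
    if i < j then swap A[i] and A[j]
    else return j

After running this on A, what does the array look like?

pivot = A[0] = -2; i = -1, j = 7
j→6 (A[6]=-5≤-2), i→0 (A[0]=-2≥-2); i<j, swap → -5 1 -6 0 -3 5 -2
j→4 (A[4]=-3≤-2), i→1 (A[1]=1≥-2); i<j, swap → -5 -3 -6 0 1 5 -2
j→2, i→3; i≥j, return j=2. A = -5 -3 -6 0 1 5 -2

-5 -3 -6 0 1 5 -2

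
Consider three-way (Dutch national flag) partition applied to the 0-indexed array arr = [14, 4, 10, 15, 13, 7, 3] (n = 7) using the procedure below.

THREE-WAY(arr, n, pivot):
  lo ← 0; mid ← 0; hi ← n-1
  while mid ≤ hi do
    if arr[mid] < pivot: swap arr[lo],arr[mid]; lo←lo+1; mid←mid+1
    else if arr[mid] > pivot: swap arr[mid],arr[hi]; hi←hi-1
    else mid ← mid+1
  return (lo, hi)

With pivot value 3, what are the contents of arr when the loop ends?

[3, 10, 15, 13, 7, 4, 14]

lo=0 mid=0 hi=6
14>3: swap(0,6), hi=5 ⇒ [3, 4, 10, 15, 13, 7, 14]
3=3: mid=1
4>3: swap(1,5), hi=4 ⇒ [3, 7, 10, 15, 13, 4, 14]
7>3: swap(1,4), hi=3 ⇒ [3, 13, 10, 15, 7, 4, 14]
13>3: swap(1,3), hi=2 ⇒ [3, 15, 10, 13, 7, 4, 14]
15>3: swap(1,2), hi=1 ⇒ [3, 10, 15, 13, 7, 4, 14]
10>3: swap(1,1), hi=0 ⇒ [3, 10, 15, 13, 7, 4, 14]
done. lo=0 hi=0; arr=[3, 10, 15, 13, 7, 4, 14]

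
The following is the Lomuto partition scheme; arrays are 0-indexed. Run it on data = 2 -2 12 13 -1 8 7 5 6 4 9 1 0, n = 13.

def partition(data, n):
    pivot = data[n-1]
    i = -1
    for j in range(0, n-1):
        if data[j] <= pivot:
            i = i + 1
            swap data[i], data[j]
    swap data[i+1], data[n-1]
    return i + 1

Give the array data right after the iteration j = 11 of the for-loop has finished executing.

-2 -1 12 13 2 8 7 5 6 4 9 1 0

pivot=0, i=-1
j=0: 2>0, skip
j=1: -2≤0, i=0, swap(0,1) ⇒ -2 2 12 13 -1 8 7 5 6 4 9 1 0
j=2: 12>0, skip
j=3: 13>0, skip
j=4: -1≤0, i=1, swap(1,4) ⇒ -2 -1 12 13 2 8 7 5 6 4 9 1 0
j=5: 8>0, skip
j=6: 7>0, skip
j=7: 5>0, skip
j=8: 6>0, skip
j=9: 4>0, skip
j=10: 9>0, skip
j=11: 1>0, skip
(after j=11) data = -2 -1 12 13 2 8 7 5 6 4 9 1 0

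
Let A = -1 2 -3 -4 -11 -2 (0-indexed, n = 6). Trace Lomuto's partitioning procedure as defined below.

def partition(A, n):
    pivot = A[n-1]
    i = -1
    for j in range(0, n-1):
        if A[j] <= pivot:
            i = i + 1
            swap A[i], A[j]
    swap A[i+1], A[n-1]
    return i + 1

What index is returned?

pivot=-2, i=-1
j=0: -1>-2, skip
j=1: 2>-2, skip
j=2: -3≤-2, i=0, swap(0,2) ⇒ -3 2 -1 -4 -11 -2
j=3: -4≤-2, i=1, swap(1,3) ⇒ -3 -4 -1 2 -11 -2
j=4: -11≤-2, i=2, swap(2,4) ⇒ -3 -4 -11 2 -1 -2
swap(3,5) ⇒ -3 -4 -11 -2 -1 2; return 3

3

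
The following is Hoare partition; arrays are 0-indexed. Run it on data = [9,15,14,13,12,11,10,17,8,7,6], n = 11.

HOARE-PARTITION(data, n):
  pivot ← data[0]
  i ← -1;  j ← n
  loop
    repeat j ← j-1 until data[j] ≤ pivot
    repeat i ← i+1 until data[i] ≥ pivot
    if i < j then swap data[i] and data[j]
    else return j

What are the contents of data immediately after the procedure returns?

[6,7,8,13,12,11,10,17,14,15,9]

pivot = data[0] = 9; i = -1, j = 11
j→10 (data[10]=6≤9), i→0 (data[0]=9≥9); i<j, swap → [6,15,14,13,12,11,10,17,8,7,9]
j→9 (data[9]=7≤9), i→1 (data[1]=15≥9); i<j, swap → [6,7,14,13,12,11,10,17,8,15,9]
j→8 (data[8]=8≤9), i→2 (data[2]=14≥9); i<j, swap → [6,7,8,13,12,11,10,17,14,15,9]
j→2, i→3; i≥j, return j=2. data = [6,7,8,13,12,11,10,17,14,15,9]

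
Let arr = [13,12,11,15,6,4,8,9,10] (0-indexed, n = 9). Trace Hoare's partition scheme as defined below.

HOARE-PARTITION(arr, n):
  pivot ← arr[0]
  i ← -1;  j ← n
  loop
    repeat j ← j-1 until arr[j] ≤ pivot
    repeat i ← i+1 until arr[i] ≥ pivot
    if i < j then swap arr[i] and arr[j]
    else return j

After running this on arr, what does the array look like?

pivot=13
j stops at 8 (10), i stops at 0 (13); swap ⇒ [10,12,11,15,6,4,8,9,13]
j stops at 7 (9), i stops at 3 (15); swap ⇒ [10,12,11,9,6,4,8,15,13]
j stops at 6, i stops at 7; i≥j ⇒ return 6. arr=[10,12,11,9,6,4,8,15,13]

[10,12,11,9,6,4,8,15,13]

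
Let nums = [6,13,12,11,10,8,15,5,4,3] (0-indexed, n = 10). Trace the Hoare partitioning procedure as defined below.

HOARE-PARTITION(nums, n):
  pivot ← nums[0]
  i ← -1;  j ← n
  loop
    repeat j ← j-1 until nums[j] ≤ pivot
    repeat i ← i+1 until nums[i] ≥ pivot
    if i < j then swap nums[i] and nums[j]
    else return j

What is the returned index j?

pivot=6
j stops at 9 (3), i stops at 0 (6); swap ⇒ [3,13,12,11,10,8,15,5,4,6]
j stops at 8 (4), i stops at 1 (13); swap ⇒ [3,4,12,11,10,8,15,5,13,6]
j stops at 7 (5), i stops at 2 (12); swap ⇒ [3,4,5,11,10,8,15,12,13,6]
j stops at 2, i stops at 3; i≥j ⇒ return 2. nums=[3,4,5,11,10,8,15,12,13,6]

2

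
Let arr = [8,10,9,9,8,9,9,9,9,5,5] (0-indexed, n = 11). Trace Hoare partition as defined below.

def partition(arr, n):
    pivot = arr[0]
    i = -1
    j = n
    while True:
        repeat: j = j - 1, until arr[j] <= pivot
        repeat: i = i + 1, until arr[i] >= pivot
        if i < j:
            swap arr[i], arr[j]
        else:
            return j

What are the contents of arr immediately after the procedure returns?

[5,5,8,9,9,9,9,9,9,10,8]

pivot=8
j stops at 10 (5), i stops at 0 (8); swap ⇒ [5,10,9,9,8,9,9,9,9,5,8]
j stops at 9 (5), i stops at 1 (10); swap ⇒ [5,5,9,9,8,9,9,9,9,10,8]
j stops at 4 (8), i stops at 2 (9); swap ⇒ [5,5,8,9,9,9,9,9,9,10,8]
j stops at 2, i stops at 3; i≥j ⇒ return 2. arr=[5,5,8,9,9,9,9,9,9,10,8]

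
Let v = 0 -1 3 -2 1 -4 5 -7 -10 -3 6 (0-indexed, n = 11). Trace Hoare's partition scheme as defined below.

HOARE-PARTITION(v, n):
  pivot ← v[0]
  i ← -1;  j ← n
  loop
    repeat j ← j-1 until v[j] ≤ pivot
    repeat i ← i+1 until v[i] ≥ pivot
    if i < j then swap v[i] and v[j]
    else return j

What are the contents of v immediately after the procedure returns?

pivot=0
j stops at 9 (-3), i stops at 0 (0); swap ⇒ -3 -1 3 -2 1 -4 5 -7 -10 0 6
j stops at 8 (-10), i stops at 2 (3); swap ⇒ -3 -1 -10 -2 1 -4 5 -7 3 0 6
j stops at 7 (-7), i stops at 4 (1); swap ⇒ -3 -1 -10 -2 -7 -4 5 1 3 0 6
j stops at 5, i stops at 6; i≥j ⇒ return 5. v=-3 -1 -10 -2 -7 -4 5 1 3 0 6

-3 -1 -10 -2 -7 -4 5 1 3 0 6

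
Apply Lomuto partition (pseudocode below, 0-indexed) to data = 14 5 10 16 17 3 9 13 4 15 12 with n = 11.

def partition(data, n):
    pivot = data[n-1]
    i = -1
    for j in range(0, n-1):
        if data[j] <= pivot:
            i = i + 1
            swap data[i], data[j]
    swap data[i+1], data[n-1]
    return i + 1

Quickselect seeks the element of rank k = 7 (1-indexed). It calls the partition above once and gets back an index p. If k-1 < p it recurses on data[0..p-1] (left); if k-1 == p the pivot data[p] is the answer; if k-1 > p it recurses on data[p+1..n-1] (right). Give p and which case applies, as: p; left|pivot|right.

pivot=12, i=-1
j=0: 14>12, skip
j=1: 5≤12, i=0, swap(0,1) ⇒ 5 14 10 16 17 3 9 13 4 15 12
j=2: 10≤12, i=1, swap(1,2) ⇒ 5 10 14 16 17 3 9 13 4 15 12
j=3: 16>12, skip
j=4: 17>12, skip
j=5: 3≤12, i=2, swap(2,5) ⇒ 5 10 3 16 17 14 9 13 4 15 12
j=6: 9≤12, i=3, swap(3,6) ⇒ 5 10 3 9 17 14 16 13 4 15 12
j=7: 13>12, skip
j=8: 4≤12, i=4, swap(4,8) ⇒ 5 10 3 9 4 14 16 13 17 15 12
j=9: 15>12, skip
swap(5,10) ⇒ 5 10 3 9 4 12 16 13 17 15 14; return 5
p = 5; k-1 = 6 > 5 ⇒ right

5; right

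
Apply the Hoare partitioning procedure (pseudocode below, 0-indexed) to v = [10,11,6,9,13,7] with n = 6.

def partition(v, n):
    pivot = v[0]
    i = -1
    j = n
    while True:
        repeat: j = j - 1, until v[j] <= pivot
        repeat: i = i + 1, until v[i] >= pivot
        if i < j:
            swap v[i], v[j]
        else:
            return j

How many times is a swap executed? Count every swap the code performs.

2

pivot=10
j stops at 5 (7), i stops at 0 (10); swap ⇒ [7,11,6,9,13,10]
j stops at 3 (9), i stops at 1 (11); swap ⇒ [7,9,6,11,13,10]
j stops at 2, i stops at 3; i≥j ⇒ return 2. v=[7,9,6,11,13,10]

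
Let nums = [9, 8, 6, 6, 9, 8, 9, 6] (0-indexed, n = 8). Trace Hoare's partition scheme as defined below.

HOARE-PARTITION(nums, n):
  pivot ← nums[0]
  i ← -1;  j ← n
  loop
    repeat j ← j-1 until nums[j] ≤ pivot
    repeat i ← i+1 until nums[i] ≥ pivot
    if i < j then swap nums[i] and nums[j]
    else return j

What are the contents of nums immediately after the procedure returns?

[6, 8, 6, 6, 9, 8, 9, 9]

pivot=9
j stops at 7 (6), i stops at 0 (9); swap ⇒ [6, 8, 6, 6, 9, 8, 9, 9]
j stops at 6 (9), i stops at 4 (9); swap ⇒ [6, 8, 6, 6, 9, 8, 9, 9]
j stops at 5, i stops at 6; i≥j ⇒ return 5. nums=[6, 8, 6, 6, 9, 8, 9, 9]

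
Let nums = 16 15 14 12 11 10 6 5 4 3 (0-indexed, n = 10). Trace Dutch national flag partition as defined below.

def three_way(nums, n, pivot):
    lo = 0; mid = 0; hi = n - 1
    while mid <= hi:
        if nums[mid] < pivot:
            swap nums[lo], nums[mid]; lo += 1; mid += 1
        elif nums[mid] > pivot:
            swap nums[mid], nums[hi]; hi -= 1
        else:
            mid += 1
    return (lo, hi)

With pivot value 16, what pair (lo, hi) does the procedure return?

(9, 9)

lo=0 mid=0 hi=9
16=16: mid=1
15<16: swap(0,1), lo=1 mid=2 ⇒ 15 16 14 12 11 10 6 5 4 3
14<16: swap(1,2), lo=2 mid=3 ⇒ 15 14 16 12 11 10 6 5 4 3
12<16: swap(2,3), lo=3 mid=4 ⇒ 15 14 12 16 11 10 6 5 4 3
11<16: swap(3,4), lo=4 mid=5 ⇒ 15 14 12 11 16 10 6 5 4 3
10<16: swap(4,5), lo=5 mid=6 ⇒ 15 14 12 11 10 16 6 5 4 3
6<16: swap(5,6), lo=6 mid=7 ⇒ 15 14 12 11 10 6 16 5 4 3
5<16: swap(6,7), lo=7 mid=8 ⇒ 15 14 12 11 10 6 5 16 4 3
4<16: swap(7,8), lo=8 mid=9 ⇒ 15 14 12 11 10 6 5 4 16 3
3<16: swap(8,9), lo=9 mid=10 ⇒ 15 14 12 11 10 6 5 4 3 16
done. lo=9 hi=9; nums=15 14 12 11 10 6 5 4 3 16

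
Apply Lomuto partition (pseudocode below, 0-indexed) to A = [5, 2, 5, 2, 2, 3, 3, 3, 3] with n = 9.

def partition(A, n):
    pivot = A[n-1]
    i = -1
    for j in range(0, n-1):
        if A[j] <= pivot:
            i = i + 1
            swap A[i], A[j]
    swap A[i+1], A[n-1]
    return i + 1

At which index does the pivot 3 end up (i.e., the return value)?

pivot=3, i=-1
j=0: 5>3, skip
j=1: 2≤3, i=0, swap(0,1) ⇒ [2, 5, 5, 2, 2, 3, 3, 3, 3]
j=2: 5>3, skip
j=3: 2≤3, i=1, swap(1,3) ⇒ [2, 2, 5, 5, 2, 3, 3, 3, 3]
j=4: 2≤3, i=2, swap(2,4) ⇒ [2, 2, 2, 5, 5, 3, 3, 3, 3]
j=5: 3≤3, i=3, swap(3,5) ⇒ [2, 2, 2, 3, 5, 5, 3, 3, 3]
j=6: 3≤3, i=4, swap(4,6) ⇒ [2, 2, 2, 3, 3, 5, 5, 3, 3]
j=7: 3≤3, i=5, swap(5,7) ⇒ [2, 2, 2, 3, 3, 3, 5, 5, 3]
swap(6,8) ⇒ [2, 2, 2, 3, 3, 3, 3, 5, 5]; return 6

6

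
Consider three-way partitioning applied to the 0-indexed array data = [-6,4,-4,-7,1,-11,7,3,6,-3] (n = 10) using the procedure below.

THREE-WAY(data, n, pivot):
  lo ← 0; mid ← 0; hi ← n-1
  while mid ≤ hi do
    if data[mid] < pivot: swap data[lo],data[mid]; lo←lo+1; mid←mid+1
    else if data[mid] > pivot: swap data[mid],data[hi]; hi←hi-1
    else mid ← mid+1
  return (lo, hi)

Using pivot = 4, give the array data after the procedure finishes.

pivot = 4; lo=0, mid=0, hi=9
data[mid]=-6<4: swap data[0],data[0]; lo=1,mid=1 → [-6,4,-4,-7,1,-11,7,3,6,-3]
data[mid]=4=4: mid=2
data[mid]=-4<4: swap data[1],data[2]; lo=2,mid=3 → [-6,-4,4,-7,1,-11,7,3,6,-3]
data[mid]=-7<4: swap data[2],data[3]; lo=3,mid=4 → [-6,-4,-7,4,1,-11,7,3,6,-3]
data[mid]=1<4: swap data[3],data[4]; lo=4,mid=5 → [-6,-4,-7,1,4,-11,7,3,6,-3]
data[mid]=-11<4: swap data[4],data[5]; lo=5,mid=6 → [-6,-4,-7,1,-11,4,7,3,6,-3]
data[mid]=7>4: swap data[6],data[9]; hi=8 → [-6,-4,-7,1,-11,4,-3,3,6,7]
data[mid]=-3<4: swap data[5],data[6]; lo=6,mid=7 → [-6,-4,-7,1,-11,-3,4,3,6,7]
data[mid]=3<4: swap data[6],data[7]; lo=7,mid=8 → [-6,-4,-7,1,-11,-3,3,4,6,7]
data[mid]=6>4: swap data[8],data[8]; hi=7 → [-6,-4,-7,1,-11,-3,3,4,6,7]
end: lo=7, hi=7; data = [-6,-4,-7,1,-11,-3,3,4,6,7]

[-6,-4,-7,1,-11,-3,3,4,6,7]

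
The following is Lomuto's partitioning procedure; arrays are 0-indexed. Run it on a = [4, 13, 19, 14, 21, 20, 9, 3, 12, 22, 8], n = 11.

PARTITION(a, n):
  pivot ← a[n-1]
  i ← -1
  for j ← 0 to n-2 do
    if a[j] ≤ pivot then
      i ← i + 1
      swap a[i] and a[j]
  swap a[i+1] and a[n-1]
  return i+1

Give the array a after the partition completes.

[4, 3, 8, 14, 21, 20, 9, 13, 12, 22, 19]

pivot=8, i=-1
j=0: 4≤8, i=0, swap(0,0) ⇒ [4, 13, 19, 14, 21, 20, 9, 3, 12, 22, 8]
j=1: 13>8, skip
j=2: 19>8, skip
j=3: 14>8, skip
j=4: 21>8, skip
j=5: 20>8, skip
j=6: 9>8, skip
j=7: 3≤8, i=1, swap(1,7) ⇒ [4, 3, 19, 14, 21, 20, 9, 13, 12, 22, 8]
j=8: 12>8, skip
j=9: 22>8, skip
swap(2,10) ⇒ [4, 3, 8, 14, 21, 20, 9, 13, 12, 22, 19]; return 2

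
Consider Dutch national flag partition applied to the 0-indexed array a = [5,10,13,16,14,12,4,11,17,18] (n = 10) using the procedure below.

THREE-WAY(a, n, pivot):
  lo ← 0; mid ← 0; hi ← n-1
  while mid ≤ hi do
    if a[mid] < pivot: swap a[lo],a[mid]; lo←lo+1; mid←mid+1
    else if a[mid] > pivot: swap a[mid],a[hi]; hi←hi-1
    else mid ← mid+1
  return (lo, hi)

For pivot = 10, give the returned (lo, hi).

pivot = 10; lo=0, mid=0, hi=9
a[mid]=5<10: swap a[0],a[0]; lo=1,mid=1 → [5,10,13,16,14,12,4,11,17,18]
a[mid]=10=10: mid=2
a[mid]=13>10: swap a[2],a[9]; hi=8 → [5,10,18,16,14,12,4,11,17,13]
a[mid]=18>10: swap a[2],a[8]; hi=7 → [5,10,17,16,14,12,4,11,18,13]
a[mid]=17>10: swap a[2],a[7]; hi=6 → [5,10,11,16,14,12,4,17,18,13]
a[mid]=11>10: swap a[2],a[6]; hi=5 → [5,10,4,16,14,12,11,17,18,13]
a[mid]=4<10: swap a[1],a[2]; lo=2,mid=3 → [5,4,10,16,14,12,11,17,18,13]
a[mid]=16>10: swap a[3],a[5]; hi=4 → [5,4,10,12,14,16,11,17,18,13]
a[mid]=12>10: swap a[3],a[4]; hi=3 → [5,4,10,14,12,16,11,17,18,13]
a[mid]=14>10: swap a[3],a[3]; hi=2 → [5,4,10,14,12,16,11,17,18,13]
end: lo=2, hi=2; a = [5,4,10,14,12,16,11,17,18,13]

(2, 2)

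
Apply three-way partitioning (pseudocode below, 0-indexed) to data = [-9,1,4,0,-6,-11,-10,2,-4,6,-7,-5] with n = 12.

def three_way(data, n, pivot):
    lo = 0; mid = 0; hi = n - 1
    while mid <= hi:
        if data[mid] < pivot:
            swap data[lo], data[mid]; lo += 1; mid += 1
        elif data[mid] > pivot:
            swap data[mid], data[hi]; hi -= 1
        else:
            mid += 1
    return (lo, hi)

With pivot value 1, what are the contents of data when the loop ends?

pivot = 1; lo=0, mid=0, hi=11
data[mid]=-9<1: swap data[0],data[0]; lo=1,mid=1 → [-9,1,4,0,-6,-11,-10,2,-4,6,-7,-5]
data[mid]=1=1: mid=2
data[mid]=4>1: swap data[2],data[11]; hi=10 → [-9,1,-5,0,-6,-11,-10,2,-4,6,-7,4]
data[mid]=-5<1: swap data[1],data[2]; lo=2,mid=3 → [-9,-5,1,0,-6,-11,-10,2,-4,6,-7,4]
data[mid]=0<1: swap data[2],data[3]; lo=3,mid=4 → [-9,-5,0,1,-6,-11,-10,2,-4,6,-7,4]
data[mid]=-6<1: swap data[3],data[4]; lo=4,mid=5 → [-9,-5,0,-6,1,-11,-10,2,-4,6,-7,4]
data[mid]=-11<1: swap data[4],data[5]; lo=5,mid=6 → [-9,-5,0,-6,-11,1,-10,2,-4,6,-7,4]
data[mid]=-10<1: swap data[5],data[6]; lo=6,mid=7 → [-9,-5,0,-6,-11,-10,1,2,-4,6,-7,4]
data[mid]=2>1: swap data[7],data[10]; hi=9 → [-9,-5,0,-6,-11,-10,1,-7,-4,6,2,4]
data[mid]=-7<1: swap data[6],data[7]; lo=7,mid=8 → [-9,-5,0,-6,-11,-10,-7,1,-4,6,2,4]
data[mid]=-4<1: swap data[7],data[8]; lo=8,mid=9 → [-9,-5,0,-6,-11,-10,-7,-4,1,6,2,4]
data[mid]=6>1: swap data[9],data[9]; hi=8 → [-9,-5,0,-6,-11,-10,-7,-4,1,6,2,4]
end: lo=8, hi=8; data = [-9,-5,0,-6,-11,-10,-7,-4,1,6,2,4]

[-9,-5,0,-6,-11,-10,-7,-4,1,6,2,4]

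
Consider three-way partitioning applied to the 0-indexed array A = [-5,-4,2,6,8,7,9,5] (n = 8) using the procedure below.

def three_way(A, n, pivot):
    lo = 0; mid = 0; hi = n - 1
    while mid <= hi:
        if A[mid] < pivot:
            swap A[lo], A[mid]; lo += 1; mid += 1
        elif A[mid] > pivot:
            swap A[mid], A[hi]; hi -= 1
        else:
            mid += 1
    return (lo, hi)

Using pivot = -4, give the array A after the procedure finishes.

[-5,-4,6,8,7,9,5,2]

lo=0 mid=0 hi=7
-5<-4: swap(0,0), lo=1 mid=1 ⇒ [-5,-4,2,6,8,7,9,5]
-4=-4: mid=2
2>-4: swap(2,7), hi=6 ⇒ [-5,-4,5,6,8,7,9,2]
5>-4: swap(2,6), hi=5 ⇒ [-5,-4,9,6,8,7,5,2]
9>-4: swap(2,5), hi=4 ⇒ [-5,-4,7,6,8,9,5,2]
7>-4: swap(2,4), hi=3 ⇒ [-5,-4,8,6,7,9,5,2]
8>-4: swap(2,3), hi=2 ⇒ [-5,-4,6,8,7,9,5,2]
6>-4: swap(2,2), hi=1 ⇒ [-5,-4,6,8,7,9,5,2]
done. lo=1 hi=1; A=[-5,-4,6,8,7,9,5,2]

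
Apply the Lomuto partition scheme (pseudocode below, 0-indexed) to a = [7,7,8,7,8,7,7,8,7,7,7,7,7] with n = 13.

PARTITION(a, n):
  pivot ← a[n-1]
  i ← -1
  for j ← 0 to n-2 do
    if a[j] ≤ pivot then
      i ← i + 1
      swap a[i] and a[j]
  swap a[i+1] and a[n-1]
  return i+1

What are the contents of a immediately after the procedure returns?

[7,7,7,7,7,7,7,7,7,7,8,8,8]

pivot = a[12] = 7; i = -1
j=0: a[0]=7 ≤ 7 → i=0, swap a[0],a[0] (no change) → [7,7,8,7,8,7,7,8,7,7,7,7,7]
j=1: a[1]=7 ≤ 7 → i=1, swap a[1],a[1] (no change) → [7,7,8,7,8,7,7,8,7,7,7,7,7]
j=2: a[2]=8 > 7 → no swap
j=3: a[3]=7 ≤ 7 → i=2, swap a[2],a[3] → [7,7,7,8,8,7,7,8,7,7,7,7,7]
j=4: a[4]=8 > 7 → no swap
j=5: a[5]=7 ≤ 7 → i=3, swap a[3],a[5] → [7,7,7,7,8,8,7,8,7,7,7,7,7]
j=6: a[6]=7 ≤ 7 → i=4, swap a[4],a[6] → [7,7,7,7,7,8,8,8,7,7,7,7,7]
j=7: a[7]=8 > 7 → no swap
j=8: a[8]=7 ≤ 7 → i=5, swap a[5],a[8] → [7,7,7,7,7,7,8,8,8,7,7,7,7]
j=9: a[9]=7 ≤ 7 → i=6, swap a[6],a[9] → [7,7,7,7,7,7,7,8,8,8,7,7,7]
j=10: a[10]=7 ≤ 7 → i=7, swap a[7],a[10] → [7,7,7,7,7,7,7,7,8,8,8,7,7]
j=11: a[11]=7 ≤ 7 → i=8, swap a[8],a[11] → [7,7,7,7,7,7,7,7,7,8,8,8,7]
final swap a[9],a[12] → [7,7,7,7,7,7,7,7,7,7,8,8,8]; return 9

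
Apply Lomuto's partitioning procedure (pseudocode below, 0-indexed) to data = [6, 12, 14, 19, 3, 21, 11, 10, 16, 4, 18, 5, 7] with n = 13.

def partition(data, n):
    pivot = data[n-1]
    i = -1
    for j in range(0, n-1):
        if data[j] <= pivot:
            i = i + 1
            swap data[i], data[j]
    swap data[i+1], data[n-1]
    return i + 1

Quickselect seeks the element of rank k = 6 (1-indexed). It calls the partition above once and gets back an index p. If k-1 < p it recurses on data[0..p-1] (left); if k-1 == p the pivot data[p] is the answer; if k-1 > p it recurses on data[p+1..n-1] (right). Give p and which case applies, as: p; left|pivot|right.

pivot = data[12] = 7; i = -1
j=0: data[0]=6 ≤ 7 → i=0, swap data[0],data[0] (no change) → [6, 12, 14, 19, 3, 21, 11, 10, 16, 4, 18, 5, 7]
j=1: data[1]=12 > 7 → no swap
j=2: data[2]=14 > 7 → no swap
j=3: data[3]=19 > 7 → no swap
j=4: data[4]=3 ≤ 7 → i=1, swap data[1],data[4] → [6, 3, 14, 19, 12, 21, 11, 10, 16, 4, 18, 5, 7]
j=5: data[5]=21 > 7 → no swap
j=6: data[6]=11 > 7 → no swap
j=7: data[7]=10 > 7 → no swap
j=8: data[8]=16 > 7 → no swap
j=9: data[9]=4 ≤ 7 → i=2, swap data[2],data[9] → [6, 3, 4, 19, 12, 21, 11, 10, 16, 14, 18, 5, 7]
j=10: data[10]=18 > 7 → no swap
j=11: data[11]=5 ≤ 7 → i=3, swap data[3],data[11] → [6, 3, 4, 5, 12, 21, 11, 10, 16, 14, 18, 19, 7]
final swap data[4],data[12] → [6, 3, 4, 5, 7, 21, 11, 10, 16, 14, 18, 19, 12]; return 4
p = 4; k-1 = 5 > 4 ⇒ right

4; right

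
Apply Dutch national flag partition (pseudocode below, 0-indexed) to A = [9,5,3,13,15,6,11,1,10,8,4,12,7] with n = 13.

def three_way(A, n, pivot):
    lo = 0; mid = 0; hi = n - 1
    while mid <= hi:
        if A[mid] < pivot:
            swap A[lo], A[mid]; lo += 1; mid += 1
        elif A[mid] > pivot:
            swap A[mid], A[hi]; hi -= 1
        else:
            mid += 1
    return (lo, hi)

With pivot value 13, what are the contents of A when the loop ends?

[9,5,3,7,6,11,1,10,8,4,12,13,15]

pivot = 13; lo=0, mid=0, hi=12
A[mid]=9<13: swap A[0],A[0]; lo=1,mid=1 → [9,5,3,13,15,6,11,1,10,8,4,12,7]
A[mid]=5<13: swap A[1],A[1]; lo=2,mid=2 → [9,5,3,13,15,6,11,1,10,8,4,12,7]
A[mid]=3<13: swap A[2],A[2]; lo=3,mid=3 → [9,5,3,13,15,6,11,1,10,8,4,12,7]
A[mid]=13=13: mid=4
A[mid]=15>13: swap A[4],A[12]; hi=11 → [9,5,3,13,7,6,11,1,10,8,4,12,15]
A[mid]=7<13: swap A[3],A[4]; lo=4,mid=5 → [9,5,3,7,13,6,11,1,10,8,4,12,15]
A[mid]=6<13: swap A[4],A[5]; lo=5,mid=6 → [9,5,3,7,6,13,11,1,10,8,4,12,15]
A[mid]=11<13: swap A[5],A[6]; lo=6,mid=7 → [9,5,3,7,6,11,13,1,10,8,4,12,15]
A[mid]=1<13: swap A[6],A[7]; lo=7,mid=8 → [9,5,3,7,6,11,1,13,10,8,4,12,15]
A[mid]=10<13: swap A[7],A[8]; lo=8,mid=9 → [9,5,3,7,6,11,1,10,13,8,4,12,15]
A[mid]=8<13: swap A[8],A[9]; lo=9,mid=10 → [9,5,3,7,6,11,1,10,8,13,4,12,15]
A[mid]=4<13: swap A[9],A[10]; lo=10,mid=11 → [9,5,3,7,6,11,1,10,8,4,13,12,15]
A[mid]=12<13: swap A[10],A[11]; lo=11,mid=12 → [9,5,3,7,6,11,1,10,8,4,12,13,15]
end: lo=11, hi=11; A = [9,5,3,7,6,11,1,10,8,4,12,13,15]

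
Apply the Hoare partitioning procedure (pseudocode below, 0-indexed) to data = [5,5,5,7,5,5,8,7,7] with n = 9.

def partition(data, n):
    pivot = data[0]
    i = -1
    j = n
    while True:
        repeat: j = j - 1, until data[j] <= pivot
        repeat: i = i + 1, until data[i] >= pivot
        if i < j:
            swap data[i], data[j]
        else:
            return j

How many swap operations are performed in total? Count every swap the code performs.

2

pivot=5
j stops at 5 (5), i stops at 0 (5); swap ⇒ [5,5,5,7,5,5,8,7,7]
j stops at 4 (5), i stops at 1 (5); swap ⇒ [5,5,5,7,5,5,8,7,7]
j stops at 2, i stops at 2; i≥j ⇒ return 2. data=[5,5,5,7,5,5,8,7,7]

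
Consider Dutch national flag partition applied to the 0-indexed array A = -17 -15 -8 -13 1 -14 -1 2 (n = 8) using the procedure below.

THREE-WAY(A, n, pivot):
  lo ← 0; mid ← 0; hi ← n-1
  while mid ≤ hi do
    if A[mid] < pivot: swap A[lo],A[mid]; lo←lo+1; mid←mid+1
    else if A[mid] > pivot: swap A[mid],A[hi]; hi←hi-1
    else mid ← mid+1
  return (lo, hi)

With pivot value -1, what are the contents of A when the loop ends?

pivot = -1; lo=0, mid=0, hi=7
A[mid]=-17<-1: swap A[0],A[0]; lo=1,mid=1 → -17 -15 -8 -13 1 -14 -1 2
A[mid]=-15<-1: swap A[1],A[1]; lo=2,mid=2 → -17 -15 -8 -13 1 -14 -1 2
A[mid]=-8<-1: swap A[2],A[2]; lo=3,mid=3 → -17 -15 -8 -13 1 -14 -1 2
A[mid]=-13<-1: swap A[3],A[3]; lo=4,mid=4 → -17 -15 -8 -13 1 -14 -1 2
A[mid]=1>-1: swap A[4],A[7]; hi=6 → -17 -15 -8 -13 2 -14 -1 1
A[mid]=2>-1: swap A[4],A[6]; hi=5 → -17 -15 -8 -13 -1 -14 2 1
A[mid]=-1=-1: mid=5
A[mid]=-14<-1: swap A[4],A[5]; lo=5,mid=6 → -17 -15 -8 -13 -14 -1 2 1
end: lo=5, hi=5; A = -17 -15 -8 -13 -14 -1 2 1

-17 -15 -8 -13 -14 -1 2 1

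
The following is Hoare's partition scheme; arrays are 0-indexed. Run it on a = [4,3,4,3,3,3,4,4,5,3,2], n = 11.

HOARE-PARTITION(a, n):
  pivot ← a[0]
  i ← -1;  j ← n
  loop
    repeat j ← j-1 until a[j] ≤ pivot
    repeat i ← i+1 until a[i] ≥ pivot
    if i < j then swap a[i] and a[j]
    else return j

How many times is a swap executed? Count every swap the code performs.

pivot = a[0] = 4; i = -1, j = 11
j→10 (a[10]=2≤4), i→0 (a[0]=4≥4); i<j, swap → [2,3,4,3,3,3,4,4,5,3,4]
j→9 (a[9]=3≤4), i→2 (a[2]=4≥4); i<j, swap → [2,3,3,3,3,3,4,4,5,4,4]
j→7 (a[7]=4≤4), i→6 (a[6]=4≥4); i<j, swap → [2,3,3,3,3,3,4,4,5,4,4]
j→6, i→7; i≥j, return j=6. a = [2,3,3,3,3,3,4,4,5,4,4]

3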